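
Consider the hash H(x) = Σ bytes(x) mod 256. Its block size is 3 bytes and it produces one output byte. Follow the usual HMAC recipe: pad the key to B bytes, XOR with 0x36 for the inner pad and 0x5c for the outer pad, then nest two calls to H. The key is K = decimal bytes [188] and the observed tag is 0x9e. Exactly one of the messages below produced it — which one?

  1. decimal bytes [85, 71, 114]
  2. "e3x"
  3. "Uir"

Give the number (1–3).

Key decimal bytes [188] = bc is 1 byte ≤ B = 3; zero-pad to 3 bytes: K' = bc 00 00.
K' ⊕ ipad = 8a 36 36; K' ⊕ opad = e0 5c 5c.
m1: inner = H(8a 36 36 55 47 72) = 04; tag = H(e0 5c 5c 04) = 9c
m2: inner = H(8a 36 36 65 33 78) = 06; tag = H(e0 5c 5c 06) = 9e ← matches
m3: inner = H(8a 36 36 55 69 72) = 26; tag = H(e0 5c 5c 26) = be

2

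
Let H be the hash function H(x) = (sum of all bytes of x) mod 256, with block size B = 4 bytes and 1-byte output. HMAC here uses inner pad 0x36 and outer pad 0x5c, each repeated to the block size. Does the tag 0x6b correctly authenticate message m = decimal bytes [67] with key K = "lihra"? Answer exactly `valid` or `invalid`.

Key "lihra" = 6c 69 68 72 61 is 5 bytes > B = 4, so hash it first: H(key) = 10, then zero-pad to 4 bytes: K' = 10 00 00 00.
K' ⊕ ipad = 26 36 36 36; K' ⊕ opad = 4c 5c 5c 5c.
Inner hash: sum = 38+54+54+54+67 = 267; mod 256 = 11 → 0b.
Outer hash (recomputed tag): sum = 76+92+92+92+11 = 363; mod 256 = 107 → 6b.
Recomputed tag = 6b; claimed = 6b → match.

valid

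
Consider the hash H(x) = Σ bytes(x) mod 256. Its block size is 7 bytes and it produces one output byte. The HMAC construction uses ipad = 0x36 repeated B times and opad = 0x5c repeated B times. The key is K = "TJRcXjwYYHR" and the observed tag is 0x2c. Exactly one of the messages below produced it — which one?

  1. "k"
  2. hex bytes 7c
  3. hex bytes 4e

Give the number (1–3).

3

Key "TJRcXjwYYHR" = 54 4a 52 63 58 6a 77 59 59 48 52 is 11 bytes > B = 7, so hash it first: H(key) = d8, then zero-pad to 7 bytes: K' = d8 00 00 00 00 00 00.
K' ⊕ ipad = ee 36 36 36 36 36 36; K' ⊕ opad = 84 5c 5c 5c 5c 5c 5c.
m1: inner = H(ee 36 36 36 36 36 36 6b) = 9d; tag = H(84 5c 5c 5c 5c 5c 5c 9d) = 49
m2: inner = H(ee 36 36 36 36 36 36 7c) = ae; tag = H(84 5c 5c 5c 5c 5c 5c ae) = 5a
m3: inner = H(ee 36 36 36 36 36 36 4e) = 80; tag = H(84 5c 5c 5c 5c 5c 5c 80) = 2c ← matches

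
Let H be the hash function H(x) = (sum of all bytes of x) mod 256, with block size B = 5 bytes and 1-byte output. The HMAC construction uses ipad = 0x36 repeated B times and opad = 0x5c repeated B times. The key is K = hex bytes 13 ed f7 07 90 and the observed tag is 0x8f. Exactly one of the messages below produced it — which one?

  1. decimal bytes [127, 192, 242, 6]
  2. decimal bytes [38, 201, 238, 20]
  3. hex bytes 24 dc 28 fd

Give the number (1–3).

3

Key hex bytes 13 ed f7 07 90 is exactly B = 5 bytes: K' = 13 ed f7 07 90.
K' ⊕ ipad = 25 db c1 31 a6; K' ⊕ opad = 4f b1 ab 5b cc.
m1: inner = H(25 db c1 31 a6 7f c0 f2 06) = cf; tag = H(4f b1 ab 5b cc cf) = a1
m2: inner = H(25 db c1 31 a6 26 c9 ee 14) = 89; tag = H(4f b1 ab 5b cc 89) = 5b
m3: inner = H(25 db c1 31 a6 24 dc 28 fd) = bd; tag = H(4f b1 ab 5b cc bd) = 8f ← matches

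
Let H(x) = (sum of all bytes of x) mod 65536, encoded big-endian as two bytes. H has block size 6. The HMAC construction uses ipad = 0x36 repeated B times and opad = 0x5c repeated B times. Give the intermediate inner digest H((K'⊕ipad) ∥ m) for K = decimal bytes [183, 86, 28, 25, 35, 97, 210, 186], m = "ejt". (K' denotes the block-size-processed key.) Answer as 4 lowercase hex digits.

Key decimal bytes [183, 86, 28, 25, 35, 97, 210, 186] = b7 56 1c 19 23 61 d2 ba is 8 bytes > B = 6, so hash it first: H(key) = 03 52, then zero-pad to 6 bytes: K' = 03 52 00 00 00 00.
K' ⊕ ipad = 35 64 36 36 36 36.
Inner input = 35 64 36 36 36 36 ∥ 65 6a 74.
Inner hash: sum = 53+100+54+54+54+54+101+106+116 = 692 → 02 b4.

02b4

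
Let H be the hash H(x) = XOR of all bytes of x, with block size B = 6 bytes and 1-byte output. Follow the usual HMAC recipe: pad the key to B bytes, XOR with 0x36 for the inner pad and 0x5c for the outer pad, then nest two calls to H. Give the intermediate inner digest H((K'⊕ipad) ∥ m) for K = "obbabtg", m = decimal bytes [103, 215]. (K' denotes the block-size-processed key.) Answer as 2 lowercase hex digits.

Key "obbabtg" = 6f 62 62 61 62 74 67 is 7 bytes > B = 6, so hash it first: H(key) = 7f, then zero-pad to 6 bytes: K' = 7f 00 00 00 00 00.
K' ⊕ ipad = 49 36 36 36 36 36.
Inner input = 49 36 36 36 36 36 ∥ 67 d7.
Inner hash: XOR 49⊕36⊕36⊕36⊕36⊕36⊕67⊕d7 = cf.

cf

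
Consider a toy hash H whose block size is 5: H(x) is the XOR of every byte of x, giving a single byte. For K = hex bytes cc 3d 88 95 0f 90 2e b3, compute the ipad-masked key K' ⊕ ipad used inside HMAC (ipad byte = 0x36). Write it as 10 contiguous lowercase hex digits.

d836363636

Key hex bytes cc 3d 88 95 0f 90 2e b3 is 8 bytes > B = 5, so hash it first: H(key) = ee, then zero-pad to 5 bytes: K' = ee 00 00 00 00.
XOR each byte with 0x36: ee⊕36=d8, 00⊕36=36, 00⊕36=36, 00⊕36=36, 00⊕36=36.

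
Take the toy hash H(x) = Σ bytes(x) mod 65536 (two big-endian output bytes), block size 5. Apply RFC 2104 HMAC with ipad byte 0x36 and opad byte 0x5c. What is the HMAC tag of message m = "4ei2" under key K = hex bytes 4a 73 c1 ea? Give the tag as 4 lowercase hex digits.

Key hex bytes 4a 73 c1 ea is 4 bytes ≤ B = 5; zero-pad to 5 bytes: K' = 4a 73 c1 ea 00.
K' ⊕ ipad = 7c 45 f7 dc 36.  K' ⊕ opad = 16 2f 9d b6 5c.
Inner input = (K'⊕ipad) ∥ m = 7c 45 f7 dc 36 ∥ 34 65 69 32.
Inner hash: sum = 124+69+247+220+54+52+101+105+50 = 1022 → 03 fe.
Outer input = (K'⊕opad) ∥ inner = 16 2f 9d b6 5c ∥ 03 fe.
Outer hash (tag): sum = 22+47+157+182+92+3+254 = 757 → 02 f5.

02f5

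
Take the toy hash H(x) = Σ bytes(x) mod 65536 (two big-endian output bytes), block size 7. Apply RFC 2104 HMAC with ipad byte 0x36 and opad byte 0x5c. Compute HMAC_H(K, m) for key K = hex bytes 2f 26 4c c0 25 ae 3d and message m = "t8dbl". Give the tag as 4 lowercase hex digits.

0396

Key hex bytes 2f 26 4c c0 25 ae 3d is exactly B = 7 bytes: K' = 2f 26 4c c0 25 ae 3d.
K' ⊕ ipad = 19 10 7a f6 13 98 0b.  K' ⊕ opad = 73 7a 10 9c 79 f2 61.
Inner input = (K'⊕ipad) ∥ m = 19 10 7a f6 13 98 0b ∥ 74 38 64 62 6c.
Inner hash: sum = 25+16+122+246+19+152+11+116+56+100+98+108 = 1069 → 04 2d.
Outer input = (K'⊕opad) ∥ inner = 73 7a 10 9c 79 f2 61 ∥ 04 2d.
Outer hash (tag): sum = 115+122+16+156+121+242+97+4+45 = 918 → 03 96.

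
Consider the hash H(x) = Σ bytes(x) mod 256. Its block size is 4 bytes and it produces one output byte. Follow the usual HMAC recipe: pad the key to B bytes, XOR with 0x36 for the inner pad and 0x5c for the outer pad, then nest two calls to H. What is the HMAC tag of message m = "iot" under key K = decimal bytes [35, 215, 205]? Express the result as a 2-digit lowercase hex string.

6a

Key decimal bytes [35, 215, 205] = 23 d7 cd is 3 bytes ≤ B = 4; zero-pad to 4 bytes: K' = 23 d7 cd 00.
K' ⊕ ipad = 15 e1 fb 36.  K' ⊕ opad = 7f 8b 91 5c.
Inner input = (K'⊕ipad) ∥ m = 15 e1 fb 36 ∥ 69 6f 74.
Inner hash: sum = 21+225+251+54+105+111+116 = 883; mod 256 = 115 → 73.
Outer input = (K'⊕opad) ∥ inner = 7f 8b 91 5c ∥ 73.
Outer hash (tag): sum = 127+139+145+92+115 = 618; mod 256 = 106 → 6a.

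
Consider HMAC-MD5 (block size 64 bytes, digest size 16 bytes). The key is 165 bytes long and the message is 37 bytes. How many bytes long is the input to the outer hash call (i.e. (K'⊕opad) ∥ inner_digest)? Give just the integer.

Key is 165 > 64 bytes, so it is hashed to 16 bytes then zero-padded to 64: |K'| = 64.
Outer input = (K'⊕opad) ∥ H(inner) → 64 + 16 = 80 bytes.

80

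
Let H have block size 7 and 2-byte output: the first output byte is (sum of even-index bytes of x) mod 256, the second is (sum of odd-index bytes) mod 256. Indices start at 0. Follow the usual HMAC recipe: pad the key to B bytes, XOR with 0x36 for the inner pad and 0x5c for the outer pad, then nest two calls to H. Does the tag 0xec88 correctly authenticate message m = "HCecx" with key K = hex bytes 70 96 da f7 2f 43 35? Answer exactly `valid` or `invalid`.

invalid

Key hex bytes 70 96 da f7 2f 43 35 is exactly B = 7 bytes: K' = 70 96 da f7 2f 43 35.
K' ⊕ ipad = 46 a0 ec c1 19 75 03; K' ⊕ opad = 2c ca 86 ab 73 1f 69.
Inner hash: even-index sum = 500 mod 256 = 244; odd-index sum = 763 mod 256 = 251 → f4 fb.
Outer hash (recomputed tag): even-index sum = 649 mod 256 = 137; odd-index sum = 648 mod 256 = 136 → 89 88.
Recomputed tag = 8988; claimed = ec88 → mismatch.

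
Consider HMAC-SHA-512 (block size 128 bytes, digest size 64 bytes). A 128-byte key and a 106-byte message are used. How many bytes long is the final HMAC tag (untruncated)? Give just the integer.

The tag is one SHA-512 digest: 64 bytes.

64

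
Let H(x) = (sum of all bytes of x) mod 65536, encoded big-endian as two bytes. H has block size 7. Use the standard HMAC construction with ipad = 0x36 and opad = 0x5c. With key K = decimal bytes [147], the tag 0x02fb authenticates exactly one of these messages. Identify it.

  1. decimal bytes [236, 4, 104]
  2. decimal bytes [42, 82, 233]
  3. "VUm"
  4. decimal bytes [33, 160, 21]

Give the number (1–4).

Key decimal bytes [147] = 93 is 1 byte ≤ B = 7; zero-pad to 7 bytes: K' = 93 00 00 00 00 00 00.
K' ⊕ ipad = a5 36 36 36 36 36 36; K' ⊕ opad = cf 5c 5c 5c 5c 5c 5c.
m1: inner = H(a5 36 36 36 36 36 36 ec 04 68) = 03 41; tag = H(cf 5c 5c 5c 5c 5c 5c 03 41) = 033b
m2: inner = H(a5 36 36 36 36 36 36 2a 52 e9) = 03 4e; tag = H(cf 5c 5c 5c 5c 5c 5c 03 4e) = 0348
m3: inner = H(a5 36 36 36 36 36 36 56 55 6d) = 03 01; tag = H(cf 5c 5c 5c 5c 5c 5c 03 01) = 02fb ← matches
m4: inner = H(a5 36 36 36 36 36 36 21 a0 15) = 02 bf; tag = H(cf 5c 5c 5c 5c 5c 5c 02 bf) = 03b8

3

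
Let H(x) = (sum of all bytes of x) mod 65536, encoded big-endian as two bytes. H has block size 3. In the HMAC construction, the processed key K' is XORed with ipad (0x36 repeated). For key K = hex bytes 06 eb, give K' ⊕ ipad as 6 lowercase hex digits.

30dd36

Key hex bytes 06 eb is 2 bytes ≤ B = 3; zero-pad to 3 bytes: K' = 06 eb 00.
XOR each byte with 0x36: 06⊕36=30, eb⊕36=dd, 00⊕36=36.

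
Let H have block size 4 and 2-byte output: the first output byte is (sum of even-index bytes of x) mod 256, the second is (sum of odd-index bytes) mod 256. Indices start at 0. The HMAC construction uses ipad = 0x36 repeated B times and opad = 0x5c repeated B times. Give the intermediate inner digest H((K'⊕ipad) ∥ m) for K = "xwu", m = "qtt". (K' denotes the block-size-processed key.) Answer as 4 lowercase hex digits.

Key "xwu" = 78 77 75 is 3 bytes ≤ B = 4; zero-pad to 4 bytes: K' = 78 77 75 00.
K' ⊕ ipad = 4e 41 43 36.
Inner input = 4e 41 43 36 ∥ 71 74 74.
Inner hash: even-index sum = 374 mod 256 = 118; odd-index sum = 235 mod 256 = 235 → 76 eb.

76eb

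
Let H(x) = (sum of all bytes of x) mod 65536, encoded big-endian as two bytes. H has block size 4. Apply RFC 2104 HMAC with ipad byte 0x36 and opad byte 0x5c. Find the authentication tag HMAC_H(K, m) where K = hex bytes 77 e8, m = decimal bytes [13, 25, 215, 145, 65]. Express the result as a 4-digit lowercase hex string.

Key hex bytes 77 e8 is 2 bytes ≤ B = 4; zero-pad to 4 bytes: K' = 77 e8 00 00.
K' ⊕ ipad = 41 de 36 36.  K' ⊕ opad = 2b b4 5c 5c.
Inner input = (K'⊕ipad) ∥ m = 41 de 36 36 ∥ 0d 19 d7 91 41.
Inner hash: sum = 65+222+54+54+13+25+215+145+65 = 858 → 03 5a.
Outer input = (K'⊕opad) ∥ inner = 2b b4 5c 5c ∥ 03 5a.
Outer hash (tag): sum = 43+180+92+92+3+90 = 500 → 01 f4.

01f4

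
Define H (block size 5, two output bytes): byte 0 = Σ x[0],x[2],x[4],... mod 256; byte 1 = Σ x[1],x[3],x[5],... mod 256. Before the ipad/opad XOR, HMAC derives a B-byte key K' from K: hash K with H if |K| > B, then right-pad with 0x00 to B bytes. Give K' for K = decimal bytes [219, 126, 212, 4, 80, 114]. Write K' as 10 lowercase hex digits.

fff4000000

|K| = 6 > B = 5, so first hash the key.
H(K): even-index sum = 511 mod 256 = 255; odd-index sum = 244 mod 256 = 244 → ff f4.
Zero-pad H(K) = ff f4 to 5 bytes: K' = ff f4 00 00 00.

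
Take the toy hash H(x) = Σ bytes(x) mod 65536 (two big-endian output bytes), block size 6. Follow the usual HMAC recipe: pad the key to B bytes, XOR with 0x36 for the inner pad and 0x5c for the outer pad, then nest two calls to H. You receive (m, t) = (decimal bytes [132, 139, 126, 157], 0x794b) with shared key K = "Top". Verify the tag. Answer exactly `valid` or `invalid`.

Key "Top" = 54 6f 70 is 3 bytes ≤ B = 6; zero-pad to 6 bytes: K' = 54 6f 70 00 00 00.
K' ⊕ ipad = 62 59 46 36 36 36; K' ⊕ opad = 08 33 2c 5c 5c 5c.
Inner hash: sum = 98+89+70+54+54+54+132+139+126+157 = 973 → 03 cd.
Outer hash (recomputed tag): sum = 8+51+44+92+92+92+3+205 = 587 → 02 4b.
Recomputed tag = 024b; claimed = 794b → mismatch.

invalid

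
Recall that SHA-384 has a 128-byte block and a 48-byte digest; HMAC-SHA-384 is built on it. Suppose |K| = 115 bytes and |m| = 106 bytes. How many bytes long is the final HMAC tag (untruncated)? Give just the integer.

The tag is one SHA-384 digest: 48 bytes.

48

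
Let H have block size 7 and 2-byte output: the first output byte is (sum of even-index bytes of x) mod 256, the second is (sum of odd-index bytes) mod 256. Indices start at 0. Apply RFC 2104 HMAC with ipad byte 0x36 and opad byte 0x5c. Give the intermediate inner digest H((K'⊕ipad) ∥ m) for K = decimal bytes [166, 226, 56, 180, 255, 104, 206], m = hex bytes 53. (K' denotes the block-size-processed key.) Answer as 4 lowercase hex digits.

5f07

Key decimal bytes [166, 226, 56, 180, 255, 104, 206] = a6 e2 38 b4 ff 68 ce is exactly B = 7 bytes: K' = a6 e2 38 b4 ff 68 ce.
K' ⊕ ipad = 90 d4 0e 82 c9 5e f8.
Inner input = 90 d4 0e 82 c9 5e f8 ∥ 53.
Inner hash: even-index sum = 607 mod 256 = 95; odd-index sum = 519 mod 256 = 7 → 5f 07.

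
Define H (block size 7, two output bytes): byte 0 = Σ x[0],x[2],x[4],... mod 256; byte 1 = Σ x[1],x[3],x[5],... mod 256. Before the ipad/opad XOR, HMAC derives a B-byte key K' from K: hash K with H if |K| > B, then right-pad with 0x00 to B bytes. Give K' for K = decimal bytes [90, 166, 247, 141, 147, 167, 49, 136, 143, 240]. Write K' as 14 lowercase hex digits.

a4520000000000

|K| = 10 > B = 7, so first hash the key.
H(K): even-index sum = 676 mod 256 = 164; odd-index sum = 850 mod 256 = 82 → a4 52.
Zero-pad H(K) = a4 52 to 7 bytes: K' = a4 52 00 00 00 00 00.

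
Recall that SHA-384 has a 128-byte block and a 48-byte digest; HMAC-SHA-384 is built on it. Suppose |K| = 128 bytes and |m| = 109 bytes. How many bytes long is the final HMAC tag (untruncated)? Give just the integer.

48

The tag is one SHA-384 digest: 48 bytes.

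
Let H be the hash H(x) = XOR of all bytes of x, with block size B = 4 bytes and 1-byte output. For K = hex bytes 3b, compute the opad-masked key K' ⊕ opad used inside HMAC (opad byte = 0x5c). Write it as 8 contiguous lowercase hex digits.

675c5c5c

Key hex bytes 3b is 1 byte ≤ B = 4; zero-pad to 4 bytes: K' = 3b 00 00 00.
XOR each byte with 0x5c: 3b⊕5c=67, 00⊕5c=5c, 00⊕5c=5c, 00⊕5c=5c.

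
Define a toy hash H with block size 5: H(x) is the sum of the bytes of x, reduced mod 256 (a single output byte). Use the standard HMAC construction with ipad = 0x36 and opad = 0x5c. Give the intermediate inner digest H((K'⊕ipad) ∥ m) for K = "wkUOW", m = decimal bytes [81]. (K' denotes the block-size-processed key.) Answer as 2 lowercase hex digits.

2c

Key "wkUOW" = 77 6b 55 4f 57 is exactly B = 5 bytes: K' = 77 6b 55 4f 57.
K' ⊕ ipad = 41 5d 63 79 61.
Inner input = 41 5d 63 79 61 ∥ 51.
Inner hash: sum = 65+93+99+121+97+81 = 556; mod 256 = 44 → 2c.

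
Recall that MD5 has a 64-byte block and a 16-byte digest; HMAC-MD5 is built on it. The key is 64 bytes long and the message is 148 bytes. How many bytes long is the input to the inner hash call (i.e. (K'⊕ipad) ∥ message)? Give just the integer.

Key is 64 ≤ 64 bytes, zero-padded: |K'| = 64.
Inner input = (K'⊕ipad) ∥ m → 64 + 148 = 212 bytes.

212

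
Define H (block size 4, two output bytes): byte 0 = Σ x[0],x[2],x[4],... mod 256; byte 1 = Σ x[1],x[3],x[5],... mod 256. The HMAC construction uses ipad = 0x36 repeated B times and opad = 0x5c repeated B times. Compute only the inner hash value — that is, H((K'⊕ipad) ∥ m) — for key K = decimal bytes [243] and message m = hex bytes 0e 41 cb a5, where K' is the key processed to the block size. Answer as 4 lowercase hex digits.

d452

Key decimal bytes [243] = f3 is 1 byte ≤ B = 4; zero-pad to 4 bytes: K' = f3 00 00 00.
K' ⊕ ipad = c5 36 36 36.
Inner input = c5 36 36 36 ∥ 0e 41 cb a5.
Inner hash: even-index sum = 468 mod 256 = 212; odd-index sum = 338 mod 256 = 82 → d4 52.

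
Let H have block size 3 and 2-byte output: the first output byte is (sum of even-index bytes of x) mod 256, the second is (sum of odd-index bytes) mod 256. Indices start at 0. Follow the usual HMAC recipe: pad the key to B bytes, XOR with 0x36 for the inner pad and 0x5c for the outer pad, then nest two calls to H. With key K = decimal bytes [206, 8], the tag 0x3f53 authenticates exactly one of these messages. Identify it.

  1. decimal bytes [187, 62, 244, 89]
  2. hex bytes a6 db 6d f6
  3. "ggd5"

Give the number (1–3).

2

Key decimal bytes [206, 8] = ce 08 is 2 bytes ≤ B = 3; zero-pad to 3 bytes: K' = ce 08 00.
K' ⊕ ipad = f8 3e 36; K' ⊕ opad = 92 54 5c.
m1: inner = H(f8 3e 36 bb 3e f4 59) = c5 ed; tag = H(92 54 5c c5 ed) = db19
m2: inner = H(f8 3e 36 a6 db 6d f6) = ff 51; tag = H(92 54 5c ff 51) = 3f53 ← matches
m3: inner = H(f8 3e 36 67 67 64 35) = ca 09; tag = H(92 54 5c ca 09) = f71e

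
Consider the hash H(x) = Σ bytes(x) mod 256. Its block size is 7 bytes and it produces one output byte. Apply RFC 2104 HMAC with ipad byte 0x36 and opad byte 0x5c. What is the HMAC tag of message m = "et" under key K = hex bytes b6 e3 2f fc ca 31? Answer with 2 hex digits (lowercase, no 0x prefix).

Key hex bytes b6 e3 2f fc ca 31 is 6 bytes ≤ B = 7; zero-pad to 7 bytes: K' = b6 e3 2f fc ca 31 00.
K' ⊕ ipad = 80 d5 19 ca fc 07 36.  K' ⊕ opad = ea bf 73 a0 96 6d 5c.
Inner input = (K'⊕ipad) ∥ m = 80 d5 19 ca fc 07 36 ∥ 65 74.
Inner hash: sum = 128+213+25+202+252+7+54+101+116 = 1098; mod 256 = 74 → 4a.
Outer input = (K'⊕opad) ∥ inner = ea bf 73 a0 96 6d 5c ∥ 4a.
Outer hash (tag): sum = 234+191+115+160+150+109+92+74 = 1125; mod 256 = 101 → 65.

65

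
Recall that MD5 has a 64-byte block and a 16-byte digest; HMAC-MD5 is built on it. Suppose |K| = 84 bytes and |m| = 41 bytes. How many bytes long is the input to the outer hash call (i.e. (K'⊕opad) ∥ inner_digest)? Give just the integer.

80

Key is 84 > 64 bytes, so it is hashed to 16 bytes then zero-padded to 64: |K'| = 64.
Outer input = (K'⊕opad) ∥ H(inner) → 64 + 16 = 80 bytes.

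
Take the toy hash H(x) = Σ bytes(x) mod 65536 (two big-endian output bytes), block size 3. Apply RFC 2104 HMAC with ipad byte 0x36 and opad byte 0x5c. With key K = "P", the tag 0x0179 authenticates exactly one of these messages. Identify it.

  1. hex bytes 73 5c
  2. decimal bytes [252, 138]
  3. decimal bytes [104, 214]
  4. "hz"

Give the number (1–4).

Key "P" = 50 is 1 byte ≤ B = 3; zero-pad to 3 bytes: K' = 50 00 00.
K' ⊕ ipad = 66 36 36; K' ⊕ opad = 0c 5c 5c.
m1: inner = H(66 36 36 73 5c) = 01 a1; tag = H(0c 5c 5c 01 a1) = 0166
m2: inner = H(66 36 36 fc 8a) = 02 58; tag = H(0c 5c 5c 02 58) = 011e
m3: inner = H(66 36 36 68 d6) = 02 10; tag = H(0c 5c 5c 02 10) = 00d6
m4: inner = H(66 36 36 68 7a) = 01 b4; tag = H(0c 5c 5c 01 b4) = 0179 ← matches

4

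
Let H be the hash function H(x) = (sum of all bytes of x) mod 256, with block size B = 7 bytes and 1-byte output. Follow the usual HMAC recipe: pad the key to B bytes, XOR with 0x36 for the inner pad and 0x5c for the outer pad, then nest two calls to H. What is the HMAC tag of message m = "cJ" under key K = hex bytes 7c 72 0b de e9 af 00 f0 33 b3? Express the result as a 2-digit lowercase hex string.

a5

Key hex bytes 7c 72 0b de e9 af 00 f0 33 b3 is 10 bytes > B = 7, so hash it first: H(key) = 45, then zero-pad to 7 bytes: K' = 45 00 00 00 00 00 00.
K' ⊕ ipad = 73 36 36 36 36 36 36.  K' ⊕ opad = 19 5c 5c 5c 5c 5c 5c.
Inner input = (K'⊕ipad) ∥ m = 73 36 36 36 36 36 36 ∥ 63 4a.
Inner hash: sum = 115+54+54+54+54+54+54+99+74 = 612; mod 256 = 100 → 64.
Outer input = (K'⊕opad) ∥ inner = 19 5c 5c 5c 5c 5c 5c ∥ 64.
Outer hash (tag): sum = 25+92+92+92+92+92+92+100 = 677; mod 256 = 165 → a5.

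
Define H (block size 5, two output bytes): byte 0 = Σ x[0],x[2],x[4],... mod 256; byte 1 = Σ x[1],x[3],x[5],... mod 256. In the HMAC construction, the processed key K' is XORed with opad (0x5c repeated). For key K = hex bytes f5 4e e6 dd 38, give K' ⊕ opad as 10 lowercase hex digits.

a912ba8164

Key hex bytes f5 4e e6 dd 38 is exactly B = 5 bytes: K' = f5 4e e6 dd 38.
XOR each byte with 0x5c: f5⊕5c=a9, 4e⊕5c=12, e6⊕5c=ba, dd⊕5c=81, 38⊕5c=64.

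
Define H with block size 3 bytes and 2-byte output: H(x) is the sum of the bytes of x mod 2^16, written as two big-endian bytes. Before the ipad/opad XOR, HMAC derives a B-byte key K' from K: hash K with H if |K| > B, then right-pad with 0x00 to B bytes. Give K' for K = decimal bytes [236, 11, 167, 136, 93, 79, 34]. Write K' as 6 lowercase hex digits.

02f400

|K| = 7 > B = 3, so first hash the key.
H(K): sum = 236+11+167+136+93+79+34 = 756 → 02 f4.
Zero-pad H(K) = 02 f4 to 3 bytes: K' = 02 f4 00.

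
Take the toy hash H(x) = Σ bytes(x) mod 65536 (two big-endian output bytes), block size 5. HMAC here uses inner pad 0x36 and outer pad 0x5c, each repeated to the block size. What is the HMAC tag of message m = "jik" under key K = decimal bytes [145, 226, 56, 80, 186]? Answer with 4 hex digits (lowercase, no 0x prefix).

Key decimal bytes [145, 226, 56, 80, 186] = 91 e2 38 50 ba is exactly B = 5 bytes: K' = 91 e2 38 50 ba.
K' ⊕ ipad = a7 d4 0e 66 8c.  K' ⊕ opad = cd be 64 0c e6.
Inner input = (K'⊕ipad) ∥ m = a7 d4 0e 66 8c ∥ 6a 69 6b.
Inner hash: sum = 167+212+14+102+140+106+105+107 = 953 → 03 b9.
Outer input = (K'⊕opad) ∥ inner = cd be 64 0c e6 ∥ 03 b9.
Outer hash (tag): sum = 205+190+100+12+230+3+185 = 925 → 03 9d.

039d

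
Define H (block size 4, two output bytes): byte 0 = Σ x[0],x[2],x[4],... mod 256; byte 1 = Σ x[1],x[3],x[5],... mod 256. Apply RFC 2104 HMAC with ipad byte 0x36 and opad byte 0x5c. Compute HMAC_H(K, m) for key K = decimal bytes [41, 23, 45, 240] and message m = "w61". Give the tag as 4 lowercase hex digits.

c814

Key decimal bytes [41, 23, 45, 240] = 29 17 2d f0 is exactly B = 4 bytes: K' = 29 17 2d f0.
K' ⊕ ipad = 1f 21 1b c6.  K' ⊕ opad = 75 4b 71 ac.
Inner input = (K'⊕ipad) ∥ m = 1f 21 1b c6 ∥ 77 36 31.
Inner hash: even-index sum = 226 mod 256 = 226; odd-index sum = 285 mod 256 = 29 → e2 1d.
Outer input = (K'⊕opad) ∥ inner = 75 4b 71 ac ∥ e2 1d.
Outer hash (tag): even-index sum = 456 mod 256 = 200; odd-index sum = 276 mod 256 = 20 → c8 14.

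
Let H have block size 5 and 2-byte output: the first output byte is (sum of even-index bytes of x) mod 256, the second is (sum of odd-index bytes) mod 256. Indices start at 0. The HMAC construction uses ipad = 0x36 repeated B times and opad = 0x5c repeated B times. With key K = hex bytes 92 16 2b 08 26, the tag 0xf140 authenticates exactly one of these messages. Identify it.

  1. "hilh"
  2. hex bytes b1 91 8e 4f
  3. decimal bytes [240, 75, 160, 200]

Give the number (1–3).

Key hex bytes 92 16 2b 08 26 is exactly B = 5 bytes: K' = 92 16 2b 08 26.
K' ⊕ ipad = a4 20 1d 3e 10; K' ⊕ opad = ce 4a 77 54 7a.
m1: inner = H(a4 20 1d 3e 10 68 69 6c 68) = a2 32; tag = H(ce 4a 77 54 7a a2 32) = f140 ← matches
m2: inner = H(a4 20 1d 3e 10 b1 91 8e 4f) = b1 9d; tag = H(ce 4a 77 54 7a b1 9d) = 5c4f
m3: inner = H(a4 20 1d 3e 10 f0 4b a0 c8) = e4 ee; tag = H(ce 4a 77 54 7a e4 ee) = ad82

1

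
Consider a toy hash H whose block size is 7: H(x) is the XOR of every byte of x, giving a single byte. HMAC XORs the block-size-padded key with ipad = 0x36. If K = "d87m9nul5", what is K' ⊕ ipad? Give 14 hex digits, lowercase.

Key "d87m9nul5" = 64 38 37 6d 39 6e 75 6c 35 is 9 bytes > B = 7, so hash it first: H(key) = 7d, then zero-pad to 7 bytes: K' = 7d 00 00 00 00 00 00.
XOR each byte with 0x36: 7d⊕36=4b, 00⊕36=36, 00⊕36=36, 00⊕36=36, 00⊕36=36, 00⊕36=36, 00⊕36=36.

4b363636363636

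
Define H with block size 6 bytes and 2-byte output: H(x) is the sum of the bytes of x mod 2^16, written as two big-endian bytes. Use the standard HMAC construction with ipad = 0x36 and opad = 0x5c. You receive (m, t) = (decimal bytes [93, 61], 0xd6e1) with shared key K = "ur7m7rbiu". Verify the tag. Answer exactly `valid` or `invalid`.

Key "ur7m7rbiu" = 75 72 37 6d 37 72 62 69 75 is 9 bytes > B = 6, so hash it first: H(key) = 03 74, then zero-pad to 6 bytes: K' = 03 74 00 00 00 00.
K' ⊕ ipad = 35 42 36 36 36 36; K' ⊕ opad = 5f 28 5c 5c 5c 5c.
Inner hash: sum = 53+66+54+54+54+54+93+61 = 489 → 01 e9.
Outer hash (recomputed tag): sum = 95+40+92+92+92+92+1+233 = 737 → 02 e1.
Recomputed tag = 02e1; claimed = d6e1 → mismatch.

invalid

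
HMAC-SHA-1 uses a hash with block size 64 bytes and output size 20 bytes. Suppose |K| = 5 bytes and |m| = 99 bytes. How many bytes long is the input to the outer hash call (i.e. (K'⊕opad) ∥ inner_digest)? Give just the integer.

84

Key is 5 ≤ 64 bytes, zero-padded: |K'| = 64.
Outer input = (K'⊕opad) ∥ H(inner) → 64 + 20 = 84 bytes.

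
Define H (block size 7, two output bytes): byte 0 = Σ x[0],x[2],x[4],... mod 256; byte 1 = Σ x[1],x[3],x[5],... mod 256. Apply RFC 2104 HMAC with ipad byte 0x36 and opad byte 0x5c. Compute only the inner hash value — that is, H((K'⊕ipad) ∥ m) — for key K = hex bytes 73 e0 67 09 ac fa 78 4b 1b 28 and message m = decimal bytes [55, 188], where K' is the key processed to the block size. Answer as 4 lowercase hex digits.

8d03

Key hex bytes 73 e0 67 09 ac fa 78 4b 1b 28 is 10 bytes > B = 7, so hash it first: H(key) = 19 56, then zero-pad to 7 bytes: K' = 19 56 00 00 00 00 00.
K' ⊕ ipad = 2f 60 36 36 36 36 36.
Inner input = 2f 60 36 36 36 36 36 ∥ 37 bc.
Inner hash: even-index sum = 397 mod 256 = 141; odd-index sum = 259 mod 256 = 3 → 8d 03.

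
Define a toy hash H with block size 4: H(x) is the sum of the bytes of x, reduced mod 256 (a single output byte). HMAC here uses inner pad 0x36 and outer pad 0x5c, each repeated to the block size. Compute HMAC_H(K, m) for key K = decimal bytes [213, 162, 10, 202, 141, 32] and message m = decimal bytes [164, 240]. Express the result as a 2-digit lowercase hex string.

Key decimal bytes [213, 162, 10, 202, 141, 32] = d5 a2 0a ca 8d 20 is 6 bytes > B = 4, so hash it first: H(key) = f8, then zero-pad to 4 bytes: K' = f8 00 00 00.
K' ⊕ ipad = ce 36 36 36.  K' ⊕ opad = a4 5c 5c 5c.
Inner input = (K'⊕ipad) ∥ m = ce 36 36 36 ∥ a4 f0.
Inner hash: sum = 206+54+54+54+164+240 = 772; mod 256 = 4 → 04.
Outer input = (K'⊕opad) ∥ inner = a4 5c 5c 5c ∥ 04.
Outer hash (tag): sum = 164+92+92+92+4 = 444; mod 256 = 188 → bc.

bc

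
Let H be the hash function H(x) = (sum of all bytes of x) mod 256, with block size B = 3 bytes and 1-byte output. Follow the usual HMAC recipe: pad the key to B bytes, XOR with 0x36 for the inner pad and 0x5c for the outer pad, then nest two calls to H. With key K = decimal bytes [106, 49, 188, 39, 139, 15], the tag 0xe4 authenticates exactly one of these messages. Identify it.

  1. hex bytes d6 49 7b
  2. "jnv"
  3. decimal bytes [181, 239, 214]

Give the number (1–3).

2

Key decimal bytes [106, 49, 188, 39, 139, 15] = 6a 31 bc 27 8b 0f is 6 bytes > B = 3, so hash it first: H(key) = 18, then zero-pad to 3 bytes: K' = 18 00 00.
K' ⊕ ipad = 2e 36 36; K' ⊕ opad = 44 5c 5c.
m1: inner = H(2e 36 36 d6 49 7b) = 34; tag = H(44 5c 5c 34) = 30
m2: inner = H(2e 36 36 6a 6e 76) = e8; tag = H(44 5c 5c e8) = e4 ← matches
m3: inner = H(2e 36 36 b5 ef d6) = 14; tag = H(44 5c 5c 14) = 10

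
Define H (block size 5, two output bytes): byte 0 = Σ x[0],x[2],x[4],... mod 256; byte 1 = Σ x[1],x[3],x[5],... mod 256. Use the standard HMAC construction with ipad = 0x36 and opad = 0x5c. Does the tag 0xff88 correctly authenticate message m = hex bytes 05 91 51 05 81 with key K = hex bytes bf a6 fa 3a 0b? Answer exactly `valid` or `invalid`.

Key hex bytes bf a6 fa 3a 0b is exactly B = 5 bytes: K' = bf a6 fa 3a 0b.
K' ⊕ ipad = 89 90 cc 0c 3d; K' ⊕ opad = e3 fa a6 66 57.
Inner hash: even-index sum = 552 mod 256 = 40; odd-index sum = 371 mod 256 = 115 → 28 73.
Outer hash (recomputed tag): even-index sum = 595 mod 256 = 83; odd-index sum = 392 mod 256 = 136 → 53 88.
Recomputed tag = 5388; claimed = ff88 → mismatch.

invalid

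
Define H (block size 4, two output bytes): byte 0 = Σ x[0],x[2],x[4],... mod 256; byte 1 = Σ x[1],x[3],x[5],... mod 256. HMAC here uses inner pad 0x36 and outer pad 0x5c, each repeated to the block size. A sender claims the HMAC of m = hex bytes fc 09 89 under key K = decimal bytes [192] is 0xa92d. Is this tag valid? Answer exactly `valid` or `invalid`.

Key decimal bytes [192] = c0 is 1 byte ≤ B = 4; zero-pad to 4 bytes: K' = c0 00 00 00.
K' ⊕ ipad = f6 36 36 36; K' ⊕ opad = 9c 5c 5c 5c.
Inner hash: even-index sum = 689 mod 256 = 177; odd-index sum = 117 mod 256 = 117 → b1 75.
Outer hash (recomputed tag): even-index sum = 425 mod 256 = 169; odd-index sum = 301 mod 256 = 45 → a9 2d.
Recomputed tag = a92d; claimed = a92d → match.

valid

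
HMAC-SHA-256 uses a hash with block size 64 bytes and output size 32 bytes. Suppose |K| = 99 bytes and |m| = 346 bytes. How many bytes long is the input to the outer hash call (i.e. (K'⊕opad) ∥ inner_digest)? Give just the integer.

Key is 99 > 64 bytes, so it is hashed to 32 bytes then zero-padded to 64: |K'| = 64.
Outer input = (K'⊕opad) ∥ H(inner) → 64 + 32 = 96 bytes.

96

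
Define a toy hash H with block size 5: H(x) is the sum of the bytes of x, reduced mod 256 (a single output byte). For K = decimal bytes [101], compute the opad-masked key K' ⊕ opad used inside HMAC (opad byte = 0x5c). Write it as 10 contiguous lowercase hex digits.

Key decimal bytes [101] = 65 is 1 byte ≤ B = 5; zero-pad to 5 bytes: K' = 65 00 00 00 00.
XOR each byte with 0x5c: 65⊕5c=39, 00⊕5c=5c, 00⊕5c=5c, 00⊕5c=5c, 00⊕5c=5c.

395c5c5c5c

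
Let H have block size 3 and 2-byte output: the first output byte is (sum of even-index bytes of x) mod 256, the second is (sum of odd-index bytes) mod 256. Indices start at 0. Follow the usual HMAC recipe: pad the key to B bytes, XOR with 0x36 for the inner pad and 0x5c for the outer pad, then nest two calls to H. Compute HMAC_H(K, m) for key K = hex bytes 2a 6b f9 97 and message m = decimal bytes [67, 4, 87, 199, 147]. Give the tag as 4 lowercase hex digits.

3c74

Key hex bytes 2a 6b f9 97 is 4 bytes > B = 3, so hash it first: H(key) = 23 02, then zero-pad to 3 bytes: K' = 23 02 00.
K' ⊕ ipad = 15 34 36.  K' ⊕ opad = 7f 5e 5c.
Inner input = (K'⊕ipad) ∥ m = 15 34 36 ∥ 43 04 57 c7 93.
Inner hash: even-index sum = 278 mod 256 = 22; odd-index sum = 353 mod 256 = 97 → 16 61.
Outer input = (K'⊕opad) ∥ inner = 7f 5e 5c ∥ 16 61.
Outer hash (tag): even-index sum = 316 mod 256 = 60; odd-index sum = 116 mod 256 = 116 → 3c 74.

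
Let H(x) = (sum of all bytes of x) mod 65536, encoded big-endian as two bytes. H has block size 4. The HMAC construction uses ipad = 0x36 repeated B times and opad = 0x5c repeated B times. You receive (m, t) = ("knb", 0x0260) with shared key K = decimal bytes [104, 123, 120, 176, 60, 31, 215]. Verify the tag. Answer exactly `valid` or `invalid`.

valid

Key decimal bytes [104, 123, 120, 176, 60, 31, 215] = 68 7b 78 b0 3c 1f d7 is 7 bytes > B = 4, so hash it first: H(key) = 03 3d, then zero-pad to 4 bytes: K' = 03 3d 00 00.
K' ⊕ ipad = 35 0b 36 36; K' ⊕ opad = 5f 61 5c 5c.
Inner hash: sum = 53+11+54+54+107+110+98 = 487 → 01 e7.
Outer hash (recomputed tag): sum = 95+97+92+92+1+231 = 608 → 02 60.
Recomputed tag = 0260; claimed = 0260 → match.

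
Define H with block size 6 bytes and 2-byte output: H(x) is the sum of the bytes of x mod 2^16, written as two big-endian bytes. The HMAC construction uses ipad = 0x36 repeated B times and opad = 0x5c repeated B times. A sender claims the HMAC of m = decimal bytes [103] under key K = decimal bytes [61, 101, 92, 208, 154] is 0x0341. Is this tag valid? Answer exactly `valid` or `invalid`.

Key decimal bytes [61, 101, 92, 208, 154] = 3d 65 5c d0 9a is 5 bytes ≤ B = 6; zero-pad to 6 bytes: K' = 3d 65 5c d0 9a 00.
K' ⊕ ipad = 0b 53 6a e6 ac 36; K' ⊕ opad = 61 39 00 8c c6 5c.
Inner hash: sum = 11+83+106+230+172+54+103 = 759 → 02 f7.
Outer hash (recomputed tag): sum = 97+57+0+140+198+92+2+247 = 833 → 03 41.
Recomputed tag = 0341; claimed = 0341 → match.

valid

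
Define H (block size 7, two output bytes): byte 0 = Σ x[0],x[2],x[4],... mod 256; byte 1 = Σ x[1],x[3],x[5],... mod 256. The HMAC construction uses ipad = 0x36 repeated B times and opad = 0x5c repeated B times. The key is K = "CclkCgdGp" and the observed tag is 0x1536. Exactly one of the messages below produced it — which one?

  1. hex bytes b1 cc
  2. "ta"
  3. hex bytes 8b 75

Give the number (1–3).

1

Key "CclkCgdGp" = 43 63 6c 6b 43 67 64 47 70 is 9 bytes > B = 7, so hash it first: H(key) = c6 7c, then zero-pad to 7 bytes: K' = c6 7c 00 00 00 00 00.
K' ⊕ ipad = f0 4a 36 36 36 36 36; K' ⊕ opad = 9a 20 5c 5c 5c 5c 5c.
m1: inner = H(f0 4a 36 36 36 36 36 b1 cc) = 5e 67; tag = H(9a 20 5c 5c 5c 5c 5c 5e 67) = 1536 ← matches
m2: inner = H(f0 4a 36 36 36 36 36 74 61) = f3 2a; tag = H(9a 20 5c 5c 5c 5c 5c f3 2a) = d8cb
m3: inner = H(f0 4a 36 36 36 36 36 8b 75) = 07 41; tag = H(9a 20 5c 5c 5c 5c 5c 07 41) = efdf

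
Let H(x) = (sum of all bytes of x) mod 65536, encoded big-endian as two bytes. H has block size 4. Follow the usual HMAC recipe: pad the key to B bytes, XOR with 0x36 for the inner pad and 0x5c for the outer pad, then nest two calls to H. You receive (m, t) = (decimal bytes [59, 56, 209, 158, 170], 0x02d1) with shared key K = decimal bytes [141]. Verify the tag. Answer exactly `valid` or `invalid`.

Key decimal bytes [141] = 8d is 1 byte ≤ B = 4; zero-pad to 4 bytes: K' = 8d 00 00 00.
K' ⊕ ipad = bb 36 36 36; K' ⊕ opad = d1 5c 5c 5c.
Inner hash: sum = 187+54+54+54+59+56+209+158+170 = 1001 → 03 e9.
Outer hash (recomputed tag): sum = 209+92+92+92+3+233 = 721 → 02 d1.
Recomputed tag = 02d1; claimed = 02d1 → match.

valid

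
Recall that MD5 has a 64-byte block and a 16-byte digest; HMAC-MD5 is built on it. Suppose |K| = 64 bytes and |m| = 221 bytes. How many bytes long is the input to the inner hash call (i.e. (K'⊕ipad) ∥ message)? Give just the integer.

Key is 64 ≤ 64 bytes, zero-padded: |K'| = 64.
Inner input = (K'⊕ipad) ∥ m → 64 + 221 = 285 bytes.

285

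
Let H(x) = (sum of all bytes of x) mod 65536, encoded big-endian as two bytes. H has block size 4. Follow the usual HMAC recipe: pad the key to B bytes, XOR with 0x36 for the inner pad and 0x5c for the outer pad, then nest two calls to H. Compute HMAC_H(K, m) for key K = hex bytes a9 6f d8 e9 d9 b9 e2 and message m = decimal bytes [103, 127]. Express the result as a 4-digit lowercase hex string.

Key hex bytes a9 6f d8 e9 d9 b9 e2 is 7 bytes > B = 4, so hash it first: H(key) = 05 4d, then zero-pad to 4 bytes: K' = 05 4d 00 00.
K' ⊕ ipad = 33 7b 36 36.  K' ⊕ opad = 59 11 5c 5c.
Inner input = (K'⊕ipad) ∥ m = 33 7b 36 36 ∥ 67 7f.
Inner hash: sum = 51+123+54+54+103+127 = 512 → 02 00.
Outer input = (K'⊕opad) ∥ inner = 59 11 5c 5c ∥ 02 00.
Outer hash (tag): sum = 89+17+92+92+2+0 = 292 → 01 24.

0124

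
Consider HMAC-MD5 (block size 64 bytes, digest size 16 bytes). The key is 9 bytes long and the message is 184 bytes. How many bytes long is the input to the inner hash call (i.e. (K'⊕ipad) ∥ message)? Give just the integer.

248

Key is 9 ≤ 64 bytes, zero-padded: |K'| = 64.
Inner input = (K'⊕ipad) ∥ m → 64 + 184 = 248 bytes.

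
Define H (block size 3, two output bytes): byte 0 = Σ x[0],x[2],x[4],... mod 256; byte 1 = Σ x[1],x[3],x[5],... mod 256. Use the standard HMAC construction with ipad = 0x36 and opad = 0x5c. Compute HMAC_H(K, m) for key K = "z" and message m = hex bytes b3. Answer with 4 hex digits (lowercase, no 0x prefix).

6bde

Key "z" = 7a is 1 byte ≤ B = 3; zero-pad to 3 bytes: K' = 7a 00 00.
K' ⊕ ipad = 4c 36 36.  K' ⊕ opad = 26 5c 5c.
Inner input = (K'⊕ipad) ∥ m = 4c 36 36 ∥ b3.
Inner hash: even-index sum = 130 mod 256 = 130; odd-index sum = 233 mod 256 = 233 → 82 e9.
Outer input = (K'⊕opad) ∥ inner = 26 5c 5c ∥ 82 e9.
Outer hash (tag): even-index sum = 363 mod 256 = 107; odd-index sum = 222 mod 256 = 222 → 6b de.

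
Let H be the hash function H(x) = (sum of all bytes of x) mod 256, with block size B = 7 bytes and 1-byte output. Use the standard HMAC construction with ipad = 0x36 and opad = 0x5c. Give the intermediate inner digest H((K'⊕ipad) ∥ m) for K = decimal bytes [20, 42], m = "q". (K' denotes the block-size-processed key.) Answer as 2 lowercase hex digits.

Key decimal bytes [20, 42] = 14 2a is 2 bytes ≤ B = 7; zero-pad to 7 bytes: K' = 14 2a 00 00 00 00 00.
K' ⊕ ipad = 22 1c 36 36 36 36 36.
Inner input = 22 1c 36 36 36 36 36 ∥ 71.
Inner hash: sum = 34+28+54+54+54+54+54+113 = 445; mod 256 = 189 → bd.

bd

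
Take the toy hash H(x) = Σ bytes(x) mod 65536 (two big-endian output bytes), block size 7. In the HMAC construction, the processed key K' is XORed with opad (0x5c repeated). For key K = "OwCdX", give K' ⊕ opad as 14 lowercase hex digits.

Key "OwCdX" = 4f 77 43 64 58 is 5 bytes ≤ B = 7; zero-pad to 7 bytes: K' = 4f 77 43 64 58 00 00.
XOR each byte with 0x5c: 4f⊕5c=13, 77⊕5c=2b, 43⊕5c=1f, 64⊕5c=38, 58⊕5c=04, 00⊕5c=5c, 00⊕5c=5c.

132b1f38045c5c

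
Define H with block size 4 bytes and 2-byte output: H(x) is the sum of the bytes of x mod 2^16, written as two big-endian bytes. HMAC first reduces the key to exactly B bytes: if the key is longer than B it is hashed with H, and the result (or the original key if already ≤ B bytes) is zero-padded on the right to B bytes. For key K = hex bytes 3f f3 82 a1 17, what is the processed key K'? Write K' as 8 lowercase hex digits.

026c0000

|K| = 5 > B = 4, so first hash the key.
H(K): sum = 63+243+130+161+23 = 620 → 02 6c.
Zero-pad H(K) = 02 6c to 4 bytes: K' = 02 6c 00 00.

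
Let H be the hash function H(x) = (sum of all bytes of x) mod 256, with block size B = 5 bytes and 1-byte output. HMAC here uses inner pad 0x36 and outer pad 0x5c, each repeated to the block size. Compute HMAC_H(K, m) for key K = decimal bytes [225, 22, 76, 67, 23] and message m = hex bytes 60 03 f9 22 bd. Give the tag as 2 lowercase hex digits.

Key decimal bytes [225, 22, 76, 67, 23] = e1 16 4c 43 17 is exactly B = 5 bytes: K' = e1 16 4c 43 17.
K' ⊕ ipad = d7 20 7a 75 21.  K' ⊕ opad = bd 4a 10 1f 4b.
Inner input = (K'⊕ipad) ∥ m = d7 20 7a 75 21 ∥ 60 03 f9 22 bd.
Inner hash: sum = 215+32+122+117+33+96+3+249+34+189 = 1090; mod 256 = 66 → 42.
Outer input = (K'⊕opad) ∥ inner = bd 4a 10 1f 4b ∥ 42.
Outer hash (tag): sum = 189+74+16+31+75+66 = 451; mod 256 = 195 → c3.

c3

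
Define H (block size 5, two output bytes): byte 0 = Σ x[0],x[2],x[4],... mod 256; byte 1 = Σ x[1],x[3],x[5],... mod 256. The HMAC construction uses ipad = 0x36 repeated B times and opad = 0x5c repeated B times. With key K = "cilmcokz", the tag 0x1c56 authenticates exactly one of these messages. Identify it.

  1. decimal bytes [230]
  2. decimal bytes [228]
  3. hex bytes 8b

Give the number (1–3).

2

Key "cilmcokz" = 63 69 6c 6d 63 6f 6b 7a is 8 bytes > B = 5, so hash it first: H(key) = 9d bf, then zero-pad to 5 bytes: K' = 9d bf 00 00 00.
K' ⊕ ipad = ab 89 36 36 36; K' ⊕ opad = c1 e3 5c 5c 5c.
m1: inner = H(ab 89 36 36 36 e6) = 17 a5; tag = H(c1 e3 5c 5c 5c 17 a5) = 1e56
m2: inner = H(ab 89 36 36 36 e4) = 17 a3; tag = H(c1 e3 5c 5c 5c 17 a3) = 1c56 ← matches
m3: inner = H(ab 89 36 36 36 8b) = 17 4a; tag = H(c1 e3 5c 5c 5c 17 4a) = c356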